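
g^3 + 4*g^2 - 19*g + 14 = (g - 2)*(g - 1)*(g + 7)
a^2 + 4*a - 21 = (a - 3)*(a + 7)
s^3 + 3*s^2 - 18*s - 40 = (s - 4)*(s + 2)*(s + 5)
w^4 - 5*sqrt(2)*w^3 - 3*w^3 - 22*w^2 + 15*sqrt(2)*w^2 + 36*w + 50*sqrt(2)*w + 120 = (w - 5)*(w + 2)*(w - 6*sqrt(2))*(w + sqrt(2))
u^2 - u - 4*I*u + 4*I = (u - 1)*(u - 4*I)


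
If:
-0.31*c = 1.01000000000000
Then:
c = -3.26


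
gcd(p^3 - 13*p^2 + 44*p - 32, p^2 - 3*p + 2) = p - 1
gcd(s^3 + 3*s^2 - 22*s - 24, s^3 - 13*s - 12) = s^2 - 3*s - 4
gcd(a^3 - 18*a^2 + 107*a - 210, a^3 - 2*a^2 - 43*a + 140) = a - 5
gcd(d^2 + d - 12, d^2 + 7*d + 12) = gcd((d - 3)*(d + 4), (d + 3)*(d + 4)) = d + 4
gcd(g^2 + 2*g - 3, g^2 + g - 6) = g + 3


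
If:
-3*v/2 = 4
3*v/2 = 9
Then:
No Solution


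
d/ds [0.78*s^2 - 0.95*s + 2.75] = 1.56*s - 0.95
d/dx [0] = 0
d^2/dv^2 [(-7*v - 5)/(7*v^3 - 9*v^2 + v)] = 2*(-1029*v^5 - 147*v^4 + 2002*v^3 - 1320*v^2 + 135*v - 5)/(v^3*(343*v^6 - 1323*v^5 + 1848*v^4 - 1107*v^3 + 264*v^2 - 27*v + 1))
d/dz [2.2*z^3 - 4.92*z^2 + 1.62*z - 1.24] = 6.6*z^2 - 9.84*z + 1.62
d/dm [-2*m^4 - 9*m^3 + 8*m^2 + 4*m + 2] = -8*m^3 - 27*m^2 + 16*m + 4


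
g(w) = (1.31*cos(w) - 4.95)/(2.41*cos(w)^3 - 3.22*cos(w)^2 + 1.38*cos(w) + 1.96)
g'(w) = (1.31*cos(w) - 4.95)*(7.23*sin(w)*cos(w)^2 - 6.44*sin(w)*cos(w) + 1.38*sin(w))/(2.41*cos(w)^3 - 3.22*cos(w)^2 + 1.38*cos(w) + 1.96)^2 - 1.31*sin(w)/(2.41*cos(w)^3 - 3.22*cos(w)^2 + 1.38*cos(w) + 1.96)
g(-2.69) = 1.68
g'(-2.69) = 2.47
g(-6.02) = -1.50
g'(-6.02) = -0.44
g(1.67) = -2.84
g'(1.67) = -4.03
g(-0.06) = -1.44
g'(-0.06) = 0.10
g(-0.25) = -1.49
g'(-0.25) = 0.42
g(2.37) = 3.75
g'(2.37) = -15.57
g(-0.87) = -1.90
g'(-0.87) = 0.62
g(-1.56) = -2.50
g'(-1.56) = 2.32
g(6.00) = -1.51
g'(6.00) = 0.47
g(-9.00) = 1.62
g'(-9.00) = 2.19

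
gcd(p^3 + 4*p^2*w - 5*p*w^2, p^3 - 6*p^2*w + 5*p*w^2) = p^2 - p*w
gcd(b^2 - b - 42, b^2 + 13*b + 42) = b + 6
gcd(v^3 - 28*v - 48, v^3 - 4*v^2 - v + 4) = 1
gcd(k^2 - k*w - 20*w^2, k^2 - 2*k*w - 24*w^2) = k + 4*w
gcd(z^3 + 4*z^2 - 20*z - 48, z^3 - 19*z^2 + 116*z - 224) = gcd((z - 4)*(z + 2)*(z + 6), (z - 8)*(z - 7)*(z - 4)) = z - 4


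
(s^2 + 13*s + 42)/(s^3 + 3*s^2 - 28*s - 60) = (s + 7)/(s^2 - 3*s - 10)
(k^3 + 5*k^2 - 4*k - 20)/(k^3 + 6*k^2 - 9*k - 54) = (k^3 + 5*k^2 - 4*k - 20)/(k^3 + 6*k^2 - 9*k - 54)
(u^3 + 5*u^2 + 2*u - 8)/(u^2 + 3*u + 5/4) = 4*(u^3 + 5*u^2 + 2*u - 8)/(4*u^2 + 12*u + 5)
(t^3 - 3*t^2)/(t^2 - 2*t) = t*(t - 3)/(t - 2)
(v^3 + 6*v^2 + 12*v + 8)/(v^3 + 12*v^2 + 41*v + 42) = (v^2 + 4*v + 4)/(v^2 + 10*v + 21)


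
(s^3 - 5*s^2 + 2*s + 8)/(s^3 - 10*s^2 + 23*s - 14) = (s^2 - 3*s - 4)/(s^2 - 8*s + 7)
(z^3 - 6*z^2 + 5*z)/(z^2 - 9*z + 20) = z*(z - 1)/(z - 4)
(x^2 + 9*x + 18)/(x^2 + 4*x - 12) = (x + 3)/(x - 2)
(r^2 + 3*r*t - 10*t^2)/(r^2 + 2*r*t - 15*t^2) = (r - 2*t)/(r - 3*t)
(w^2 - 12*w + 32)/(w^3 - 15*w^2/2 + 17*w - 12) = 2*(w - 8)/(2*w^2 - 7*w + 6)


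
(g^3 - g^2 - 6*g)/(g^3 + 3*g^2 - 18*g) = (g + 2)/(g + 6)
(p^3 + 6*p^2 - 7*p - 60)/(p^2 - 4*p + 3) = (p^2 + 9*p + 20)/(p - 1)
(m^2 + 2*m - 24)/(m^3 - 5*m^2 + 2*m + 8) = (m + 6)/(m^2 - m - 2)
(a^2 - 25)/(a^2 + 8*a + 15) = (a - 5)/(a + 3)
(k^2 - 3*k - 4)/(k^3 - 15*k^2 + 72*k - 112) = (k + 1)/(k^2 - 11*k + 28)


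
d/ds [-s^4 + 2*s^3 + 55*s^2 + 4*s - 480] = -4*s^3 + 6*s^2 + 110*s + 4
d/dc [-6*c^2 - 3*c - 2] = -12*c - 3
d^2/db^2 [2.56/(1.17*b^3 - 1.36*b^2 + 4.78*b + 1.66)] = ((6.9632 - 17.9712*b)*(1.17*b^3 - 1.36*b^2 + 4.78*b + 1.66) + 2.56*(3.51*b^2 - 2.72*b + 4.78)*(7.02*b^2 - 5.44*b + 9.56))/(1.17*b^3 - 1.36*b^2 + 4.78*b + 1.66)^3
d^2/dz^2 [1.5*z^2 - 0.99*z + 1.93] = 3.00000000000000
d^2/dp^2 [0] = 0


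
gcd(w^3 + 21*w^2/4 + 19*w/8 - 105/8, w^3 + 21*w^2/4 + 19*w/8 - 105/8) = w^3 + 21*w^2/4 + 19*w/8 - 105/8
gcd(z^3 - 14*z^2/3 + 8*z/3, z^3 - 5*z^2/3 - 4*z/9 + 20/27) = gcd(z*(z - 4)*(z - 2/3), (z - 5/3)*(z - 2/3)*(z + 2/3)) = z - 2/3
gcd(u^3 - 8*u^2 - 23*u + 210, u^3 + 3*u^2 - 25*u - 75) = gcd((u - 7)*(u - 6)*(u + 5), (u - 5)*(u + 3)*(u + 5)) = u + 5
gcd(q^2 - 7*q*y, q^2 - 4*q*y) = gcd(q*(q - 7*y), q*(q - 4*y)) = q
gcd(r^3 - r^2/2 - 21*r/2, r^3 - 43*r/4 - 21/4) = r^2 - r/2 - 21/2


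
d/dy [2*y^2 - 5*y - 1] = 4*y - 5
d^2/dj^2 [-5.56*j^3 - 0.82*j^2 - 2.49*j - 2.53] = -33.36*j - 1.64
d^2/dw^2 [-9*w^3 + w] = -54*w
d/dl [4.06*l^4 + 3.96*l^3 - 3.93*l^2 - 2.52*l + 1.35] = 16.24*l^3 + 11.88*l^2 - 7.86*l - 2.52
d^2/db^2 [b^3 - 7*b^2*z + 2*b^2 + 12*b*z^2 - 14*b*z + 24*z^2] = 6*b - 14*z + 4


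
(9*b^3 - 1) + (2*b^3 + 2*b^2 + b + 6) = 11*b^3 + 2*b^2 + b + 5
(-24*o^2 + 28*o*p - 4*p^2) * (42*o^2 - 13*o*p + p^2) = -1008*o^4 + 1488*o^3*p - 556*o^2*p^2 + 80*o*p^3 - 4*p^4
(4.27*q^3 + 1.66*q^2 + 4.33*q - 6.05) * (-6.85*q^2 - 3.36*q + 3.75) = -29.2495*q^5 - 25.7182*q^4 - 19.2256*q^3 + 33.1187*q^2 + 36.5655*q - 22.6875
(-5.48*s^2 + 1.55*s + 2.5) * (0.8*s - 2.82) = -4.384*s^3 + 16.6936*s^2 - 2.371*s - 7.05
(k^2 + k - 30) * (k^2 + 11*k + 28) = k^4 + 12*k^3 + 9*k^2 - 302*k - 840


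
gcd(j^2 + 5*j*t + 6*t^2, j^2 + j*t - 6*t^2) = j + 3*t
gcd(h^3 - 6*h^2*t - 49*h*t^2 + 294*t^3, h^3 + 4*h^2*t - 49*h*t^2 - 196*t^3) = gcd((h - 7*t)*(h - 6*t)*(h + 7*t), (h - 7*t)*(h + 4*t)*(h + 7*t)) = -h^2 + 49*t^2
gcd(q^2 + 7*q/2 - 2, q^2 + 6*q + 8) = q + 4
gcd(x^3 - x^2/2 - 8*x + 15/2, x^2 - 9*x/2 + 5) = x - 5/2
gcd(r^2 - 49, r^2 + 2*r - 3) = 1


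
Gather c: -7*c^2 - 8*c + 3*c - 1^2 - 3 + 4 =-7*c^2 - 5*c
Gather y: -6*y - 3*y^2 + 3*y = -3*y^2 - 3*y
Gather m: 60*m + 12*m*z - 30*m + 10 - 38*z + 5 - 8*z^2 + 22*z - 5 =m*(12*z + 30) - 8*z^2 - 16*z + 10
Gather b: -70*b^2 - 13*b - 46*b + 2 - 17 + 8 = -70*b^2 - 59*b - 7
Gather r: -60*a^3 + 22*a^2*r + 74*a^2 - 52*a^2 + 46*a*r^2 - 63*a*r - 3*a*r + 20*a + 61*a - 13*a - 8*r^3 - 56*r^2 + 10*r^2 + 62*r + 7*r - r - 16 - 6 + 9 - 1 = -60*a^3 + 22*a^2 + 68*a - 8*r^3 + r^2*(46*a - 46) + r*(22*a^2 - 66*a + 68) - 14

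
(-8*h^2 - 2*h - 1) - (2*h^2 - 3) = -10*h^2 - 2*h + 2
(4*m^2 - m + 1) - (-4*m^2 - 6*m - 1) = 8*m^2 + 5*m + 2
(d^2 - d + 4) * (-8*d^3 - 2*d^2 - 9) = -8*d^5 + 6*d^4 - 30*d^3 - 17*d^2 + 9*d - 36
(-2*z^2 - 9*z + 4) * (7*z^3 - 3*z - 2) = -14*z^5 - 63*z^4 + 34*z^3 + 31*z^2 + 6*z - 8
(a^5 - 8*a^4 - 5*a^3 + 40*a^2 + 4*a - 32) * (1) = a^5 - 8*a^4 - 5*a^3 + 40*a^2 + 4*a - 32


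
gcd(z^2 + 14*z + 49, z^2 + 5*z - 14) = z + 7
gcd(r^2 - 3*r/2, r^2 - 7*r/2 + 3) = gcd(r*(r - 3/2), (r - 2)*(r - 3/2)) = r - 3/2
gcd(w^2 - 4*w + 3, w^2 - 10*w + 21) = w - 3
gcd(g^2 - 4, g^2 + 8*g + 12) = g + 2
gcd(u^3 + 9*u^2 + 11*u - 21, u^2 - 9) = u + 3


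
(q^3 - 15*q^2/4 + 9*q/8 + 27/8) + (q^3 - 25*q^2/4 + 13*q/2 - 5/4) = 2*q^3 - 10*q^2 + 61*q/8 + 17/8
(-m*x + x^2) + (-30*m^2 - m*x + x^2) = -30*m^2 - 2*m*x + 2*x^2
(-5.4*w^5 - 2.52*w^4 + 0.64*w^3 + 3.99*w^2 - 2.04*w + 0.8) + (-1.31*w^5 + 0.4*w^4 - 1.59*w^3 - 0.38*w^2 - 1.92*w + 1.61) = -6.71*w^5 - 2.12*w^4 - 0.95*w^3 + 3.61*w^2 - 3.96*w + 2.41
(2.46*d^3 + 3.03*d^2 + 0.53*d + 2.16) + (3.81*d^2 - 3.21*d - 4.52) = 2.46*d^3 + 6.84*d^2 - 2.68*d - 2.36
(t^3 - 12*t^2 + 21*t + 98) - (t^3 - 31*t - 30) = -12*t^2 + 52*t + 128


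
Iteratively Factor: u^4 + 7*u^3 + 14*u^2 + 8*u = (u + 2)*(u^3 + 5*u^2 + 4*u) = (u + 2)*(u + 4)*(u^2 + u) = (u + 1)*(u + 2)*(u + 4)*(u)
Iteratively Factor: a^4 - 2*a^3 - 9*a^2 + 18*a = (a + 3)*(a^3 - 5*a^2 + 6*a) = (a - 3)*(a + 3)*(a^2 - 2*a) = (a - 3)*(a - 2)*(a + 3)*(a)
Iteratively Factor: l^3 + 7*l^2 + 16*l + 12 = (l + 3)*(l^2 + 4*l + 4) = (l + 2)*(l + 3)*(l + 2)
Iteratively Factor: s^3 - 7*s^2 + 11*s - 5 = (s - 1)*(s^2 - 6*s + 5) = (s - 5)*(s - 1)*(s - 1)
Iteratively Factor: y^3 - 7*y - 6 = (y - 3)*(y^2 + 3*y + 2) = (y - 3)*(y + 1)*(y + 2)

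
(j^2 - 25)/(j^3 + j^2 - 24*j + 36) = (j^2 - 25)/(j^3 + j^2 - 24*j + 36)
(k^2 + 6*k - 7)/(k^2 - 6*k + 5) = (k + 7)/(k - 5)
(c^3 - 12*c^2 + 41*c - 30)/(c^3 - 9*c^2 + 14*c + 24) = (c^2 - 6*c + 5)/(c^2 - 3*c - 4)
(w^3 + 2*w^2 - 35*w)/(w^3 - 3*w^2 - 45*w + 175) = w/(w - 5)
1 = 1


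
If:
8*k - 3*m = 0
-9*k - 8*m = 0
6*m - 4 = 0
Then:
No Solution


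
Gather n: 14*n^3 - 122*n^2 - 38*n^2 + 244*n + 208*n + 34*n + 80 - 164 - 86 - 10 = 14*n^3 - 160*n^2 + 486*n - 180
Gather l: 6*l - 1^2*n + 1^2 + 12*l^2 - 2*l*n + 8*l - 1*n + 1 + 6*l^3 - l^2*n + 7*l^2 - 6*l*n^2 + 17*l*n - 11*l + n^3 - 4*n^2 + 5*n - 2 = 6*l^3 + l^2*(19 - n) + l*(-6*n^2 + 15*n + 3) + n^3 - 4*n^2 + 3*n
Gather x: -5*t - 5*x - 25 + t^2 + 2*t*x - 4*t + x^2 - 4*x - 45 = t^2 - 9*t + x^2 + x*(2*t - 9) - 70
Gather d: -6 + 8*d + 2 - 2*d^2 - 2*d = -2*d^2 + 6*d - 4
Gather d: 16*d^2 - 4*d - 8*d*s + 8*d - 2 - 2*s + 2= 16*d^2 + d*(4 - 8*s) - 2*s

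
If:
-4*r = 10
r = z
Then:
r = -5/2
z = -5/2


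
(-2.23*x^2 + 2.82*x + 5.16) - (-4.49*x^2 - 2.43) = 2.26*x^2 + 2.82*x + 7.59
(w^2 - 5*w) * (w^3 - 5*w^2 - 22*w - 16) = w^5 - 10*w^4 + 3*w^3 + 94*w^2 + 80*w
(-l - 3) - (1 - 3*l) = 2*l - 4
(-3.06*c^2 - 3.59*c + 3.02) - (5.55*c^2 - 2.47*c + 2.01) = -8.61*c^2 - 1.12*c + 1.01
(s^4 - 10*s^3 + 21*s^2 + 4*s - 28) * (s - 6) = s^5 - 16*s^4 + 81*s^3 - 122*s^2 - 52*s + 168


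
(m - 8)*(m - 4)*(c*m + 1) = c*m^3 - 12*c*m^2 + 32*c*m + m^2 - 12*m + 32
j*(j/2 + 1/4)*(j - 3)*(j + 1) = j^4/2 - 3*j^3/4 - 2*j^2 - 3*j/4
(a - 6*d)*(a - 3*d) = a^2 - 9*a*d + 18*d^2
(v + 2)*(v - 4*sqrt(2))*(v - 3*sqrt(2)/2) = v^3 - 11*sqrt(2)*v^2/2 + 2*v^2 - 11*sqrt(2)*v + 12*v + 24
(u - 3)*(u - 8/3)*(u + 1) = u^3 - 14*u^2/3 + 7*u/3 + 8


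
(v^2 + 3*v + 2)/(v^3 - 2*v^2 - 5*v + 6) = (v + 1)/(v^2 - 4*v + 3)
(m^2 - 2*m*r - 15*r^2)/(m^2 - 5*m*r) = (m + 3*r)/m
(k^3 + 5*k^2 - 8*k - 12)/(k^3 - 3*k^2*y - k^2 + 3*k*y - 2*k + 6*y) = (-k - 6)/(-k + 3*y)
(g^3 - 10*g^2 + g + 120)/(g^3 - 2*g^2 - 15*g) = (g - 8)/g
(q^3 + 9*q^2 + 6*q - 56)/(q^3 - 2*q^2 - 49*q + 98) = (q + 4)/(q - 7)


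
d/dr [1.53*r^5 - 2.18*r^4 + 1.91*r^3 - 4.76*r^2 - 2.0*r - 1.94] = 7.65*r^4 - 8.72*r^3 + 5.73*r^2 - 9.52*r - 2.0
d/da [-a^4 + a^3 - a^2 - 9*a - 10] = -4*a^3 + 3*a^2 - 2*a - 9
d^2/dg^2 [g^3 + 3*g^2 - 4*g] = 6*g + 6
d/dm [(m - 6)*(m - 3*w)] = 2*m - 3*w - 6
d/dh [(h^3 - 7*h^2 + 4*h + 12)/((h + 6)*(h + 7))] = (h^4 + 26*h^3 + 31*h^2 - 612*h + 12)/(h^4 + 26*h^3 + 253*h^2 + 1092*h + 1764)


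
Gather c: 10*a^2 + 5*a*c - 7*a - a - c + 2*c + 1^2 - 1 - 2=10*a^2 - 8*a + c*(5*a + 1) - 2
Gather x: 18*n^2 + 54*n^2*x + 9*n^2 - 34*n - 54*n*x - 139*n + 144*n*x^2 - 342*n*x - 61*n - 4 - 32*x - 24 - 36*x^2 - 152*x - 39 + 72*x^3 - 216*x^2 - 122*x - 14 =27*n^2 - 234*n + 72*x^3 + x^2*(144*n - 252) + x*(54*n^2 - 396*n - 306) - 81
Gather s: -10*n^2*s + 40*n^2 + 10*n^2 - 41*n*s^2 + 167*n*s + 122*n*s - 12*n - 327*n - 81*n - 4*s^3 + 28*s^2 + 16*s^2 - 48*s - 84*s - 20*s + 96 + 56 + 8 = 50*n^2 - 420*n - 4*s^3 + s^2*(44 - 41*n) + s*(-10*n^2 + 289*n - 152) + 160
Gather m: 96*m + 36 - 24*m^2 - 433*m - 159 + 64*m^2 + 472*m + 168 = 40*m^2 + 135*m + 45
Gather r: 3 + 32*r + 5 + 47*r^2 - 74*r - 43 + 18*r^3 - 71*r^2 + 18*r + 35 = 18*r^3 - 24*r^2 - 24*r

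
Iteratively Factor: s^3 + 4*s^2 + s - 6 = (s + 3)*(s^2 + s - 2) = (s - 1)*(s + 3)*(s + 2)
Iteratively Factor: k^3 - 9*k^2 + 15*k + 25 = (k + 1)*(k^2 - 10*k + 25) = (k - 5)*(k + 1)*(k - 5)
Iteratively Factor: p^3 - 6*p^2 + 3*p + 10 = (p + 1)*(p^2 - 7*p + 10) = (p - 5)*(p + 1)*(p - 2)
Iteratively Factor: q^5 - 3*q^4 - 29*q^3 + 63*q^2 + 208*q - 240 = (q - 1)*(q^4 - 2*q^3 - 31*q^2 + 32*q + 240) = (q - 1)*(q + 4)*(q^3 - 6*q^2 - 7*q + 60) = (q - 4)*(q - 1)*(q + 4)*(q^2 - 2*q - 15) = (q - 5)*(q - 4)*(q - 1)*(q + 4)*(q + 3)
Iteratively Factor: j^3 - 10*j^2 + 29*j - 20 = (j - 1)*(j^2 - 9*j + 20) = (j - 5)*(j - 1)*(j - 4)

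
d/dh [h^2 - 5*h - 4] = 2*h - 5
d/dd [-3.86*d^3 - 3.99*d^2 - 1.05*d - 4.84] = -11.58*d^2 - 7.98*d - 1.05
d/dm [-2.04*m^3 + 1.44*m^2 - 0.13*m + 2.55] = -6.12*m^2 + 2.88*m - 0.13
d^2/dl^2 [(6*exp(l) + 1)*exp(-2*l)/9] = 2*(3*exp(l) + 2)*exp(-2*l)/9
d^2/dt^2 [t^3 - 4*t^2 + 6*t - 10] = 6*t - 8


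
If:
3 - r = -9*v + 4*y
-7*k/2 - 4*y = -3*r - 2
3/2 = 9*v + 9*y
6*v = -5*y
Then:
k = -55/7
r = -17/2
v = -5/6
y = 1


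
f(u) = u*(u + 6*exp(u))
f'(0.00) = 6.00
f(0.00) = 0.00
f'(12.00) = 12694897.73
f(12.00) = 11718488.98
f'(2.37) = 221.04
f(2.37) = 157.73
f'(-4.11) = -8.53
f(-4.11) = 16.49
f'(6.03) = 17546.92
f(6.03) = 15076.93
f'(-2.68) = -6.05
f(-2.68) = 6.08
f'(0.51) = 16.11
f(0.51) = 5.36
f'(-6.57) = -13.19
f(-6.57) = 43.11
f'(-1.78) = -4.35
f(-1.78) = 1.37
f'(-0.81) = -1.11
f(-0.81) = -1.51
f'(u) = u*(6*exp(u) + 1) + u + 6*exp(u)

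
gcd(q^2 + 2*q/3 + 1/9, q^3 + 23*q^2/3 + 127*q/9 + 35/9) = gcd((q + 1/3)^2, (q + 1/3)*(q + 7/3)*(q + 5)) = q + 1/3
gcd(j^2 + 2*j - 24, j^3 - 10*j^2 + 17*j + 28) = j - 4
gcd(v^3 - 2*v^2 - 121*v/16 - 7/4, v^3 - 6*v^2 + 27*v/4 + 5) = v - 4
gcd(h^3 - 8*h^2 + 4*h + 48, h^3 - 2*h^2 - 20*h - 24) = h^2 - 4*h - 12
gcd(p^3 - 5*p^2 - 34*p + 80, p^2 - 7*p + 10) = p - 2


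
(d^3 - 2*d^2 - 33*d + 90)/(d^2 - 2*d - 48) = (d^2 - 8*d + 15)/(d - 8)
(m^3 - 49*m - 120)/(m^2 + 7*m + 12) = (m^2 - 3*m - 40)/(m + 4)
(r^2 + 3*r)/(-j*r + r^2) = (r + 3)/(-j + r)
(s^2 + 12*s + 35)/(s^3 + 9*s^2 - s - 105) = 1/(s - 3)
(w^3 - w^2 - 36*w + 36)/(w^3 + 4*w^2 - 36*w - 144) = (w - 1)/(w + 4)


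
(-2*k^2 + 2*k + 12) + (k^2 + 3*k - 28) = -k^2 + 5*k - 16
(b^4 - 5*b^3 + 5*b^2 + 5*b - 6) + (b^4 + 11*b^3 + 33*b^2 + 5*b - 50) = 2*b^4 + 6*b^3 + 38*b^2 + 10*b - 56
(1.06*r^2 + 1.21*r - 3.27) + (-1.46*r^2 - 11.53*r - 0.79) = -0.4*r^2 - 10.32*r - 4.06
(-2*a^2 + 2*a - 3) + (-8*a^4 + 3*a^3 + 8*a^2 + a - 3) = -8*a^4 + 3*a^3 + 6*a^2 + 3*a - 6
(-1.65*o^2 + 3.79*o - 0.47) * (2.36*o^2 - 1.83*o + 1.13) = -3.894*o^4 + 11.9639*o^3 - 9.9094*o^2 + 5.1428*o - 0.5311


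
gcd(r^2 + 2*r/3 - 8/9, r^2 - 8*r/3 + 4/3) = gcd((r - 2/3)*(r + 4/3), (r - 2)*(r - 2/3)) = r - 2/3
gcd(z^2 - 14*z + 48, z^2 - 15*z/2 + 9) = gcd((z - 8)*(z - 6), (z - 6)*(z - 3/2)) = z - 6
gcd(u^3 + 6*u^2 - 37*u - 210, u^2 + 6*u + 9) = 1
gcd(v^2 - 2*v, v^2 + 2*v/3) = v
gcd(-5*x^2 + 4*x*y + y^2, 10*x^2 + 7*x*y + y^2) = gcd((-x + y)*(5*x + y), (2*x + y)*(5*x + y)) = 5*x + y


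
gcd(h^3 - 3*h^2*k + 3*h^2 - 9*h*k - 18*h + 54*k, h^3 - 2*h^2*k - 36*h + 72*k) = h + 6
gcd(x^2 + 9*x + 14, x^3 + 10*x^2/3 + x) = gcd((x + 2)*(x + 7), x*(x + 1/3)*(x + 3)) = 1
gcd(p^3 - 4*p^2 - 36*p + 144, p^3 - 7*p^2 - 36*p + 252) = p^2 - 36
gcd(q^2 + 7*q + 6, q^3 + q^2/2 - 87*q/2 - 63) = q + 6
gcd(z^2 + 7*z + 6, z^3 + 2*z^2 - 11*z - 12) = z + 1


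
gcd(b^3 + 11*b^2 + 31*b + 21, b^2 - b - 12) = b + 3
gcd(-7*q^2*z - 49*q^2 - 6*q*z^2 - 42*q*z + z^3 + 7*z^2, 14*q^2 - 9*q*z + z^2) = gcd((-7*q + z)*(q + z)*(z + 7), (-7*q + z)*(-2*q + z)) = -7*q + z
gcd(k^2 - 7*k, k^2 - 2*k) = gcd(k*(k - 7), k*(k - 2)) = k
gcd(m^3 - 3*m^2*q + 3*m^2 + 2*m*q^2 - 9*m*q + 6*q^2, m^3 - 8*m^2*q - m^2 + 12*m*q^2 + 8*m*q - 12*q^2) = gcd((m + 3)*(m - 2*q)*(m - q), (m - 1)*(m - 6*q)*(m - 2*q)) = -m + 2*q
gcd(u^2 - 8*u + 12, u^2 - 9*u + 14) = u - 2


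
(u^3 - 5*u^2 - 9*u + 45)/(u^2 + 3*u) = u - 8 + 15/u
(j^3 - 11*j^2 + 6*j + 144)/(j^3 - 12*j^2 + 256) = (j^2 - 3*j - 18)/(j^2 - 4*j - 32)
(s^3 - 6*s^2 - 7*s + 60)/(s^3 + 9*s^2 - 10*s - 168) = (s^2 - 2*s - 15)/(s^2 + 13*s + 42)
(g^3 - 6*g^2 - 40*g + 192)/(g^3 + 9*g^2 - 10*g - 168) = (g - 8)/(g + 7)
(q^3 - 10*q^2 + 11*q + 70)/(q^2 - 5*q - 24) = (-q^3 + 10*q^2 - 11*q - 70)/(-q^2 + 5*q + 24)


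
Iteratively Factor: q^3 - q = (q - 1)*(q^2 + q) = (q - 1)*(q + 1)*(q)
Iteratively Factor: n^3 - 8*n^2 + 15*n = (n - 3)*(n^2 - 5*n) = n*(n - 3)*(n - 5)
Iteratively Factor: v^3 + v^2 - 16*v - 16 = (v - 4)*(v^2 + 5*v + 4) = (v - 4)*(v + 4)*(v + 1)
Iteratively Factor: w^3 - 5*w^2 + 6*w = (w)*(w^2 - 5*w + 6) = w*(w - 3)*(w - 2)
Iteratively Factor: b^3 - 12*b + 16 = (b + 4)*(b^2 - 4*b + 4) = (b - 2)*(b + 4)*(b - 2)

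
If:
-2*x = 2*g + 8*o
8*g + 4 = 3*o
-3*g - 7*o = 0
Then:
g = -28/65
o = 12/65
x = -4/13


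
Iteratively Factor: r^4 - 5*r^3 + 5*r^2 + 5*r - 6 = (r + 1)*(r^3 - 6*r^2 + 11*r - 6) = (r - 2)*(r + 1)*(r^2 - 4*r + 3) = (r - 3)*(r - 2)*(r + 1)*(r - 1)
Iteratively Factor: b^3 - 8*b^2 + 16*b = (b - 4)*(b^2 - 4*b) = (b - 4)^2*(b)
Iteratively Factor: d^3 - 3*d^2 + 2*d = (d - 1)*(d^2 - 2*d) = d*(d - 1)*(d - 2)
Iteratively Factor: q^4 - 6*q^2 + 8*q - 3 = (q - 1)*(q^3 + q^2 - 5*q + 3) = (q - 1)^2*(q^2 + 2*q - 3) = (q - 1)^3*(q + 3)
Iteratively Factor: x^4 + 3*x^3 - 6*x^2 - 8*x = (x + 4)*(x^3 - x^2 - 2*x) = (x - 2)*(x + 4)*(x^2 + x) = (x - 2)*(x + 1)*(x + 4)*(x)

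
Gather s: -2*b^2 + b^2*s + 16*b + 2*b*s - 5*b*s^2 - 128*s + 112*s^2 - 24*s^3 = -2*b^2 + 16*b - 24*s^3 + s^2*(112 - 5*b) + s*(b^2 + 2*b - 128)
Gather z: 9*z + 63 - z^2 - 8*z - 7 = -z^2 + z + 56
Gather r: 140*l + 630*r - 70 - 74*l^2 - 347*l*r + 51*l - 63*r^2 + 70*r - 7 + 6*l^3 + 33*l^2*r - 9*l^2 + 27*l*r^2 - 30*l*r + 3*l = 6*l^3 - 83*l^2 + 194*l + r^2*(27*l - 63) + r*(33*l^2 - 377*l + 700) - 77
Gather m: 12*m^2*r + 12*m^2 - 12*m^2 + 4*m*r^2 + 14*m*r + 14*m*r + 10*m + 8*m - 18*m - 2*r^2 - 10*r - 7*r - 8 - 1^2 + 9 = 12*m^2*r + m*(4*r^2 + 28*r) - 2*r^2 - 17*r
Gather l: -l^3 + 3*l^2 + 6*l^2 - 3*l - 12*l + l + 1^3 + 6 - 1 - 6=-l^3 + 9*l^2 - 14*l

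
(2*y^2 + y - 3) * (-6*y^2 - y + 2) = -12*y^4 - 8*y^3 + 21*y^2 + 5*y - 6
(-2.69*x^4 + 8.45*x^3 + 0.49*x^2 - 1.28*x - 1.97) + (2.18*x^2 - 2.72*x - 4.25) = -2.69*x^4 + 8.45*x^3 + 2.67*x^2 - 4.0*x - 6.22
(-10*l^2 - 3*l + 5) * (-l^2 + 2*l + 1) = 10*l^4 - 17*l^3 - 21*l^2 + 7*l + 5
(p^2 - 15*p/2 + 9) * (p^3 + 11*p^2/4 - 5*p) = p^5 - 19*p^4/4 - 133*p^3/8 + 249*p^2/4 - 45*p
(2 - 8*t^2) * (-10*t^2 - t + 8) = 80*t^4 + 8*t^3 - 84*t^2 - 2*t + 16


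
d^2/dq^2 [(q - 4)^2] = 2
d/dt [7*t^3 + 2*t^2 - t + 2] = 21*t^2 + 4*t - 1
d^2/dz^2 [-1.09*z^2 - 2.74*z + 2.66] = -2.18000000000000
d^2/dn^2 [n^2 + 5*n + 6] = 2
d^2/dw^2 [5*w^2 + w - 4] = 10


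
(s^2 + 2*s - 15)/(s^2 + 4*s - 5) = (s - 3)/(s - 1)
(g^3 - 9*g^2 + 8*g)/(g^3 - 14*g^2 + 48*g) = (g - 1)/(g - 6)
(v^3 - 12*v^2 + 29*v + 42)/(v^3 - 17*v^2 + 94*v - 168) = (v + 1)/(v - 4)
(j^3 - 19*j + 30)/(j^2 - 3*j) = j + 3 - 10/j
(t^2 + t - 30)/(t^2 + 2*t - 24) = (t - 5)/(t - 4)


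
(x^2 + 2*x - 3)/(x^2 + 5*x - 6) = (x + 3)/(x + 6)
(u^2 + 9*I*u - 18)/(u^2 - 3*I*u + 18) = (u + 6*I)/(u - 6*I)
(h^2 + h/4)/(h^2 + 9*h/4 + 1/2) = h/(h + 2)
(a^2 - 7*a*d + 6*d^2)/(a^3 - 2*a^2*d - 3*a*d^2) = (-a^2 + 7*a*d - 6*d^2)/(a*(-a^2 + 2*a*d + 3*d^2))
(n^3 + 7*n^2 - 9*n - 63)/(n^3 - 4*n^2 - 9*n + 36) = (n + 7)/(n - 4)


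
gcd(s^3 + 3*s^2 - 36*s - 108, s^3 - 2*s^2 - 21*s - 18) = s^2 - 3*s - 18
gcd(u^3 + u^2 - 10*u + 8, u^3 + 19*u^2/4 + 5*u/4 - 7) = u^2 + 3*u - 4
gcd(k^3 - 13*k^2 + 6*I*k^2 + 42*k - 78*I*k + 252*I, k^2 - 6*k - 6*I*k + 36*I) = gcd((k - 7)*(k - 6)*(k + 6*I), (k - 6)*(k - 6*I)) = k - 6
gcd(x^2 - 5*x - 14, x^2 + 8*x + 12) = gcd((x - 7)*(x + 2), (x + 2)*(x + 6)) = x + 2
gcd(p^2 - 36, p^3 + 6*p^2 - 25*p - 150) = p + 6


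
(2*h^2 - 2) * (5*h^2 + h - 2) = 10*h^4 + 2*h^3 - 14*h^2 - 2*h + 4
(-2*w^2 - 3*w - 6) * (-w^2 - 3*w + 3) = 2*w^4 + 9*w^3 + 9*w^2 + 9*w - 18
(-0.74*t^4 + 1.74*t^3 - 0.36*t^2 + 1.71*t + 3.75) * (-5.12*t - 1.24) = 3.7888*t^5 - 7.9912*t^4 - 0.3144*t^3 - 8.3088*t^2 - 21.3204*t - 4.65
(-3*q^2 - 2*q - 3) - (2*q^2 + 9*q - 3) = -5*q^2 - 11*q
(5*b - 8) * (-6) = 48 - 30*b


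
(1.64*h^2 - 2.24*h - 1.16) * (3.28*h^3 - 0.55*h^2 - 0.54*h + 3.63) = 5.3792*h^5 - 8.2492*h^4 - 3.4584*h^3 + 7.8008*h^2 - 7.5048*h - 4.2108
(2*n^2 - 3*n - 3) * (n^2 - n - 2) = 2*n^4 - 5*n^3 - 4*n^2 + 9*n + 6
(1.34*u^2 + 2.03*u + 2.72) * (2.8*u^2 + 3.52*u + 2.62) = 3.752*u^4 + 10.4008*u^3 + 18.2724*u^2 + 14.893*u + 7.1264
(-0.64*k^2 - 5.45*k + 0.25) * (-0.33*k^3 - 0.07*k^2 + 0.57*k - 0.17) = 0.2112*k^5 + 1.8433*k^4 - 0.0657999999999999*k^3 - 3.0152*k^2 + 1.069*k - 0.0425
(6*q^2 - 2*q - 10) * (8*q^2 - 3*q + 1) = 48*q^4 - 34*q^3 - 68*q^2 + 28*q - 10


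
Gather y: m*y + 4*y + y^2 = y^2 + y*(m + 4)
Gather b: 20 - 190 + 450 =280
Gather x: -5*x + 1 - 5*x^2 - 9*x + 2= -5*x^2 - 14*x + 3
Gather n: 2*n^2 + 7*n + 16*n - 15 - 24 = 2*n^2 + 23*n - 39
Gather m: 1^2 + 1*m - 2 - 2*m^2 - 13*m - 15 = -2*m^2 - 12*m - 16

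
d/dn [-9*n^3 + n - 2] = 1 - 27*n^2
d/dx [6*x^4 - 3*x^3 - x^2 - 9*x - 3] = 24*x^3 - 9*x^2 - 2*x - 9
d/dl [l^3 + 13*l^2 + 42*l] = 3*l^2 + 26*l + 42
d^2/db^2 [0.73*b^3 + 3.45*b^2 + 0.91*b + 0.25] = 4.38*b + 6.9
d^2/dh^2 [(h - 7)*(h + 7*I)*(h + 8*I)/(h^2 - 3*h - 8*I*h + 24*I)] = (h^3*(-504 - 184*I) + h^2*(5664 + 576*I) + h*(-25632 - 10752*I) + 1568 + 33792*I)/(h^6 + h^5*(-9 - 24*I) + h^4*(-165 + 216*I) + h^3*(1701 - 136*I) + h^2*(-5184 - 3960*I) + h*(5184 + 13824*I) - 13824*I)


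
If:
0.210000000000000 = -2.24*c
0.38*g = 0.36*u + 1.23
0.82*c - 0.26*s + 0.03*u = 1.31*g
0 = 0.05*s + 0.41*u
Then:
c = -0.09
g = 7.68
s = -38.44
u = 4.69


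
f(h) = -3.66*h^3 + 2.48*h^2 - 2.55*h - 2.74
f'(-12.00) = -1643.19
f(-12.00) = 6709.46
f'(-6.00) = -427.59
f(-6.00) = 892.40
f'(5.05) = -257.52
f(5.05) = -423.73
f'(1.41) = -17.39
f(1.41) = -11.66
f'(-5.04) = -306.46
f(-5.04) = 541.68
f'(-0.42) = -6.57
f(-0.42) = -0.96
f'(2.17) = -43.49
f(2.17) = -33.99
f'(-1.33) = -28.57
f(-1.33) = 13.65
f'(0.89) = -6.83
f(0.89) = -5.63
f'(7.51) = -584.57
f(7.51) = -1432.27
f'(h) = -10.98*h^2 + 4.96*h - 2.55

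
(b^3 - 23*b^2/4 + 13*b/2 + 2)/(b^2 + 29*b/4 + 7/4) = (b^2 - 6*b + 8)/(b + 7)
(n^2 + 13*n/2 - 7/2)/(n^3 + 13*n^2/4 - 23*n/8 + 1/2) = 4*(n + 7)/(4*n^2 + 15*n - 4)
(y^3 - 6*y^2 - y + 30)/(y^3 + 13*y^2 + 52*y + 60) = (y^2 - 8*y + 15)/(y^2 + 11*y + 30)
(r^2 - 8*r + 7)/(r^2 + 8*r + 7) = (r^2 - 8*r + 7)/(r^2 + 8*r + 7)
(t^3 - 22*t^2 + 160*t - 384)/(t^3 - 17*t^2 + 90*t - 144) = (t - 8)/(t - 3)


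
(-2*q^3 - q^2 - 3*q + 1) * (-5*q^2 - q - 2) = 10*q^5 + 7*q^4 + 20*q^3 + 5*q - 2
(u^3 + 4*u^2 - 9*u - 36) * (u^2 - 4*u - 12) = u^5 - 37*u^3 - 48*u^2 + 252*u + 432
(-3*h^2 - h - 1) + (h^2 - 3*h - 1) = -2*h^2 - 4*h - 2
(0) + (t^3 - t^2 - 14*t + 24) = t^3 - t^2 - 14*t + 24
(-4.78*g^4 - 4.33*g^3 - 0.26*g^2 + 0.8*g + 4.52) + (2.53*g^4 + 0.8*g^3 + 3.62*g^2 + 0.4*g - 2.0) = -2.25*g^4 - 3.53*g^3 + 3.36*g^2 + 1.2*g + 2.52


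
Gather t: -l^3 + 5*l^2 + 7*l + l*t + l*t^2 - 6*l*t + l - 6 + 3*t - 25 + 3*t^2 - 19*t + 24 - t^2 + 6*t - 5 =-l^3 + 5*l^2 + 8*l + t^2*(l + 2) + t*(-5*l - 10) - 12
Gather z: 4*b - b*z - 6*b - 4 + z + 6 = -2*b + z*(1 - b) + 2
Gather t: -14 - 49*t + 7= -49*t - 7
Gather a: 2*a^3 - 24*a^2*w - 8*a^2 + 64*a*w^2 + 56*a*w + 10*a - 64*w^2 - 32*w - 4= 2*a^3 + a^2*(-24*w - 8) + a*(64*w^2 + 56*w + 10) - 64*w^2 - 32*w - 4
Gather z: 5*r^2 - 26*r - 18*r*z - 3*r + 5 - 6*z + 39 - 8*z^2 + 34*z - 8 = 5*r^2 - 29*r - 8*z^2 + z*(28 - 18*r) + 36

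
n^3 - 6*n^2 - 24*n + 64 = (n - 8)*(n - 2)*(n + 4)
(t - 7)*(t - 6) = t^2 - 13*t + 42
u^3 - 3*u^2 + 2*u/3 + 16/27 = (u - 8/3)*(u - 2/3)*(u + 1/3)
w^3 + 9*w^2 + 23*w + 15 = (w + 1)*(w + 3)*(w + 5)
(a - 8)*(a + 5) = a^2 - 3*a - 40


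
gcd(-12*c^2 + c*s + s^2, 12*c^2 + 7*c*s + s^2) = 4*c + s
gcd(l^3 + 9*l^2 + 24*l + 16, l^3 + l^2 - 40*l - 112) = l^2 + 8*l + 16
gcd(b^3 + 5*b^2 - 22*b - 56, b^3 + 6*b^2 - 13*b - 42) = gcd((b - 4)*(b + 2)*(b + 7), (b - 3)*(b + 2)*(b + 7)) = b^2 + 9*b + 14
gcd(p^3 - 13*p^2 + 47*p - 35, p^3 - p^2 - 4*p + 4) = p - 1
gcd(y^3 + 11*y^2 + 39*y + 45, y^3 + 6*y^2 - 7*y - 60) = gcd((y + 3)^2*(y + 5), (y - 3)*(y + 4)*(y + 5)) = y + 5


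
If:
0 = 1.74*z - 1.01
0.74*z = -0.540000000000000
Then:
No Solution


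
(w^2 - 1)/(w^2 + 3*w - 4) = (w + 1)/(w + 4)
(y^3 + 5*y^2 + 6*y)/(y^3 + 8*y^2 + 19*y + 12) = y*(y + 2)/(y^2 + 5*y + 4)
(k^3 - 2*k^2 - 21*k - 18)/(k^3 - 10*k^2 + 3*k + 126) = (k + 1)/(k - 7)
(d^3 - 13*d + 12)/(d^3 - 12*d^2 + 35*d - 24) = (d + 4)/(d - 8)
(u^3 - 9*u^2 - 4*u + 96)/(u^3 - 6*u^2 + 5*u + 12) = (u^2 - 5*u - 24)/(u^2 - 2*u - 3)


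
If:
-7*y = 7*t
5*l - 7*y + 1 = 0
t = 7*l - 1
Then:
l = 1/9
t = -2/9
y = 2/9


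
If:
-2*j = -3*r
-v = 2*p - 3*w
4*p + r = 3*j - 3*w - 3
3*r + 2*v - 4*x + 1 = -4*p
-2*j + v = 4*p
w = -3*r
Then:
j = 9/41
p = -12/41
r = 6/41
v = -30/41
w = -18/41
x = -49/164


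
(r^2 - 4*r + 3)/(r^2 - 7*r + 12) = (r - 1)/(r - 4)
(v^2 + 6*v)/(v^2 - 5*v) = (v + 6)/(v - 5)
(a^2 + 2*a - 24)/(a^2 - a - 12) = (a + 6)/(a + 3)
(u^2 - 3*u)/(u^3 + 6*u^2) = (u - 3)/(u*(u + 6))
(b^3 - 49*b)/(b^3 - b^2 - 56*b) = (b - 7)/(b - 8)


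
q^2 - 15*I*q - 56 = (q - 8*I)*(q - 7*I)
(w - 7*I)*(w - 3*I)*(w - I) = w^3 - 11*I*w^2 - 31*w + 21*I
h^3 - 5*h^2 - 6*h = h*(h - 6)*(h + 1)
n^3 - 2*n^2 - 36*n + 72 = (n - 6)*(n - 2)*(n + 6)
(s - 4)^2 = s^2 - 8*s + 16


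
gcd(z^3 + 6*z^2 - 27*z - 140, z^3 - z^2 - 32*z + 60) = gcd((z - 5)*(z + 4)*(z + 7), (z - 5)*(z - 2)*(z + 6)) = z - 5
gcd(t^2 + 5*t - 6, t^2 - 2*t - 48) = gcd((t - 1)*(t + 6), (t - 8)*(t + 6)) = t + 6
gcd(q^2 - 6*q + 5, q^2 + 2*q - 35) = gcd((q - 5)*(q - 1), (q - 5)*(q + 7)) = q - 5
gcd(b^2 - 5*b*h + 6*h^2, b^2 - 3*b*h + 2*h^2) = b - 2*h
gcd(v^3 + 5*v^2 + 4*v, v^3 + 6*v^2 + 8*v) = v^2 + 4*v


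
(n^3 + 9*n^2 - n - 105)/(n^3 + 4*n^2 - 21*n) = (n + 5)/n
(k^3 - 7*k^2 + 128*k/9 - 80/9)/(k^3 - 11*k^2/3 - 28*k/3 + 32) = (9*k^2 - 27*k + 20)/(3*(3*k^2 + k - 24))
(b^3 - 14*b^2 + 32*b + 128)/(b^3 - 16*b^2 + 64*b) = (b + 2)/b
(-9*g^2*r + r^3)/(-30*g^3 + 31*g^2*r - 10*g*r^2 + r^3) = r*(3*g + r)/(10*g^2 - 7*g*r + r^2)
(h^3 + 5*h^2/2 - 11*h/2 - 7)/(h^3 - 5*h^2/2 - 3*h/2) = (-2*h^3 - 5*h^2 + 11*h + 14)/(h*(-2*h^2 + 5*h + 3))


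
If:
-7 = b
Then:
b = -7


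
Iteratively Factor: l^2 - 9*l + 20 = (l - 5)*(l - 4)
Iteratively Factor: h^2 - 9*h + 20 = (h - 5)*(h - 4)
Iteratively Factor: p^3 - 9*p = (p - 3)*(p^2 + 3*p) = p*(p - 3)*(p + 3)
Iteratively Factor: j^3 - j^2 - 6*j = (j + 2)*(j^2 - 3*j) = (j - 3)*(j + 2)*(j)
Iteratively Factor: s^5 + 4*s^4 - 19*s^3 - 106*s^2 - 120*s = (s - 5)*(s^4 + 9*s^3 + 26*s^2 + 24*s) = (s - 5)*(s + 3)*(s^3 + 6*s^2 + 8*s) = (s - 5)*(s + 3)*(s + 4)*(s^2 + 2*s) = (s - 5)*(s + 2)*(s + 3)*(s + 4)*(s)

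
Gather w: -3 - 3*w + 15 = 12 - 3*w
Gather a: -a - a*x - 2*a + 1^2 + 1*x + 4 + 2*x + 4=a*(-x - 3) + 3*x + 9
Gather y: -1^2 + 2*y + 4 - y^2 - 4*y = -y^2 - 2*y + 3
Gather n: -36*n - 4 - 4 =-36*n - 8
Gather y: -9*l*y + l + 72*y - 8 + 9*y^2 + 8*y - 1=l + 9*y^2 + y*(80 - 9*l) - 9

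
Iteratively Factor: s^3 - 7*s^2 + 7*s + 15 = (s + 1)*(s^2 - 8*s + 15) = (s - 3)*(s + 1)*(s - 5)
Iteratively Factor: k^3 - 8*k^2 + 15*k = (k)*(k^2 - 8*k + 15) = k*(k - 3)*(k - 5)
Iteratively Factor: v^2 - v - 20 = (v - 5)*(v + 4)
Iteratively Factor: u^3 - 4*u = (u + 2)*(u^2 - 2*u) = (u - 2)*(u + 2)*(u)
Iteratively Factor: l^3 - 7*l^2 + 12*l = (l)*(l^2 - 7*l + 12) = l*(l - 4)*(l - 3)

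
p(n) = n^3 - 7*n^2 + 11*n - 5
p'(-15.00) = 896.00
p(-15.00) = -5120.00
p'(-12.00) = 611.00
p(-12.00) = -2873.00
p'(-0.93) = 26.61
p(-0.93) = -22.09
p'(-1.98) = 50.48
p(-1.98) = -61.99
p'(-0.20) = 13.92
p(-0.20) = -7.49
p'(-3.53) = 97.80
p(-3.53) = -175.04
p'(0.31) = 6.95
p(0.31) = -2.23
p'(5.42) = 23.25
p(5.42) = 8.21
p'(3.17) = -3.23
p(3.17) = -8.62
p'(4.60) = 10.08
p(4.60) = -5.18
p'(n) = 3*n^2 - 14*n + 11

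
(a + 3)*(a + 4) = a^2 + 7*a + 12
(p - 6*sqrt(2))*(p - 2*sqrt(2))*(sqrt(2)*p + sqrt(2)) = sqrt(2)*p^3 - 16*p^2 + sqrt(2)*p^2 - 16*p + 24*sqrt(2)*p + 24*sqrt(2)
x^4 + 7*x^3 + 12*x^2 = x^2*(x + 3)*(x + 4)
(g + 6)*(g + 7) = g^2 + 13*g + 42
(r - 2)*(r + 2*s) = r^2 + 2*r*s - 2*r - 4*s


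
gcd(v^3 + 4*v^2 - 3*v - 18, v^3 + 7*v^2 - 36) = v^2 + v - 6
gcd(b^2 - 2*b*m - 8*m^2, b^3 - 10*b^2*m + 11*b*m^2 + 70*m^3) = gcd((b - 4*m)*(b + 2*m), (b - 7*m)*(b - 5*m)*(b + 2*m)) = b + 2*m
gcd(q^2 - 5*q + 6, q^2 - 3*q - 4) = 1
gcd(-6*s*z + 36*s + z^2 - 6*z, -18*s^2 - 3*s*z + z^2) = -6*s + z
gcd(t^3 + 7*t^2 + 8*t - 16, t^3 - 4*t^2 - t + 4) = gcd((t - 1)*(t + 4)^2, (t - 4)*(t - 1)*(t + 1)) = t - 1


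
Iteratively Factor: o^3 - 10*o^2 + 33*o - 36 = (o - 4)*(o^2 - 6*o + 9) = (o - 4)*(o - 3)*(o - 3)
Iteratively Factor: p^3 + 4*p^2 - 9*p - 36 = (p - 3)*(p^2 + 7*p + 12) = (p - 3)*(p + 3)*(p + 4)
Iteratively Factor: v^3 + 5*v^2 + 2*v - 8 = (v + 4)*(v^2 + v - 2) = (v + 2)*(v + 4)*(v - 1)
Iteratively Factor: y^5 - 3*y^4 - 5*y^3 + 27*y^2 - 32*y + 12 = (y - 2)*(y^4 - y^3 - 7*y^2 + 13*y - 6) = (y - 2)*(y - 1)*(y^3 - 7*y + 6) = (y - 2)*(y - 1)^2*(y^2 + y - 6) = (y - 2)^2*(y - 1)^2*(y + 3)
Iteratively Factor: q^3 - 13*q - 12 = (q + 1)*(q^2 - q - 12) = (q + 1)*(q + 3)*(q - 4)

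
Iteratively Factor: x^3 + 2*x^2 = (x + 2)*(x^2) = x*(x + 2)*(x)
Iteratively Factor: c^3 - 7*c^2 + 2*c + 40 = (c - 4)*(c^2 - 3*c - 10) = (c - 4)*(c + 2)*(c - 5)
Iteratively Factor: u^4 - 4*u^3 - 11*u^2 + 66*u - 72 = (u - 3)*(u^3 - u^2 - 14*u + 24) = (u - 3)^2*(u^2 + 2*u - 8) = (u - 3)^2*(u + 4)*(u - 2)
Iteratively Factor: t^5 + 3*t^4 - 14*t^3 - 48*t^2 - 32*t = (t + 2)*(t^4 + t^3 - 16*t^2 - 16*t) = (t + 1)*(t + 2)*(t^3 - 16*t) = t*(t + 1)*(t + 2)*(t^2 - 16) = t*(t + 1)*(t + 2)*(t + 4)*(t - 4)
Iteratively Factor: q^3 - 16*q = (q + 4)*(q^2 - 4*q) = (q - 4)*(q + 4)*(q)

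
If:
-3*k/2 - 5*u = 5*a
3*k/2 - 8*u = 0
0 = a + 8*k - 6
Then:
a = -234/601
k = 480/601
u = 90/601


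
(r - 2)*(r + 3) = r^2 + r - 6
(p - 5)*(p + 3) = p^2 - 2*p - 15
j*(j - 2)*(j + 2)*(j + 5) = j^4 + 5*j^3 - 4*j^2 - 20*j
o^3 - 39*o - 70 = (o - 7)*(o + 2)*(o + 5)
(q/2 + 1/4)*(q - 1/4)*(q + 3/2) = q^3/2 + 7*q^2/8 + q/8 - 3/32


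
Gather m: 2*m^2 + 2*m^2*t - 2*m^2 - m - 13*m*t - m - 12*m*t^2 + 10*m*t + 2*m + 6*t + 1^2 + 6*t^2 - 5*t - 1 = 2*m^2*t + m*(-12*t^2 - 3*t) + 6*t^2 + t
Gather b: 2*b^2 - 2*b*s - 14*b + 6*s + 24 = 2*b^2 + b*(-2*s - 14) + 6*s + 24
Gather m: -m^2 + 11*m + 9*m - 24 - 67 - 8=-m^2 + 20*m - 99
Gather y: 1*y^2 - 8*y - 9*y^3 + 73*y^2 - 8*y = -9*y^3 + 74*y^2 - 16*y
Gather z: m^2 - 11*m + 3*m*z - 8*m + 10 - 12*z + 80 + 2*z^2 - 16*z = m^2 - 19*m + 2*z^2 + z*(3*m - 28) + 90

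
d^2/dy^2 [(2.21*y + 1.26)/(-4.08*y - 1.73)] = -10.7508/(4.08*y + 1.73)^3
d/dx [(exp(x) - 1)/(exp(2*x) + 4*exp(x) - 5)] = -exp(x)/(exp(2*x) + 10*exp(x) + 25)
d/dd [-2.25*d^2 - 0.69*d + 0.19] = -4.5*d - 0.69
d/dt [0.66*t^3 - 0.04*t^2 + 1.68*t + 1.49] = 1.98*t^2 - 0.08*t + 1.68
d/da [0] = 0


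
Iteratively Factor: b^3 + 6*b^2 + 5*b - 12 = (b - 1)*(b^2 + 7*b + 12) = (b - 1)*(b + 4)*(b + 3)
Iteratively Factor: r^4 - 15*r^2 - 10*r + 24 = (r - 4)*(r^3 + 4*r^2 + r - 6) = (r - 4)*(r + 3)*(r^2 + r - 2) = (r - 4)*(r - 1)*(r + 3)*(r + 2)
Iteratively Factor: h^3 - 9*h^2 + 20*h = (h)*(h^2 - 9*h + 20) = h*(h - 4)*(h - 5)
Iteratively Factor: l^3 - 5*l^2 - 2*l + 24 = (l - 4)*(l^2 - l - 6) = (l - 4)*(l + 2)*(l - 3)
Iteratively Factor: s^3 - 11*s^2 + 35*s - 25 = (s - 5)*(s^2 - 6*s + 5) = (s - 5)^2*(s - 1)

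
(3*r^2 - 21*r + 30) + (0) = 3*r^2 - 21*r + 30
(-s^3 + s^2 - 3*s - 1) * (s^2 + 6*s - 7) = -s^5 - 5*s^4 + 10*s^3 - 26*s^2 + 15*s + 7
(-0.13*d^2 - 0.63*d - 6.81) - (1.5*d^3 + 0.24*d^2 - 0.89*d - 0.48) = -1.5*d^3 - 0.37*d^2 + 0.26*d - 6.33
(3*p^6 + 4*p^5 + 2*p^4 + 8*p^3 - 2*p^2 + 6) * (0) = 0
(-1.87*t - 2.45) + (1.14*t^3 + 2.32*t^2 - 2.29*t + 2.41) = 1.14*t^3 + 2.32*t^2 - 4.16*t - 0.04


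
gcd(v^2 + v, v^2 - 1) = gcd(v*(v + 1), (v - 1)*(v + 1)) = v + 1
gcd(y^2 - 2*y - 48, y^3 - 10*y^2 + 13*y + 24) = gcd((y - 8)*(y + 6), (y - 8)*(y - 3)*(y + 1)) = y - 8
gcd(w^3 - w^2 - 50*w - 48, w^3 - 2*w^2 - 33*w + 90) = w + 6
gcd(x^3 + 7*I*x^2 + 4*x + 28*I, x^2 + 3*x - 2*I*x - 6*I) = x - 2*I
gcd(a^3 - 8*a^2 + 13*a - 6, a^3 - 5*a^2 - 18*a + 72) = a - 6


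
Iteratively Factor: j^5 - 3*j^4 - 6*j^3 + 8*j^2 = (j - 4)*(j^4 + j^3 - 2*j^2) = j*(j - 4)*(j^3 + j^2 - 2*j) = j^2*(j - 4)*(j^2 + j - 2) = j^2*(j - 4)*(j - 1)*(j + 2)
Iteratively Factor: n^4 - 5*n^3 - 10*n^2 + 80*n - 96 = (n + 4)*(n^3 - 9*n^2 + 26*n - 24) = (n - 2)*(n + 4)*(n^2 - 7*n + 12) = (n - 3)*(n - 2)*(n + 4)*(n - 4)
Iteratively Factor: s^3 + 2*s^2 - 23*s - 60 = (s + 4)*(s^2 - 2*s - 15) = (s - 5)*(s + 4)*(s + 3)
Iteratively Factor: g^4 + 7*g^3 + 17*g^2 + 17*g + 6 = (g + 1)*(g^3 + 6*g^2 + 11*g + 6) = (g + 1)^2*(g^2 + 5*g + 6) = (g + 1)^2*(g + 2)*(g + 3)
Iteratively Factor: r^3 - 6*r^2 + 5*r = (r - 5)*(r^2 - r) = r*(r - 5)*(r - 1)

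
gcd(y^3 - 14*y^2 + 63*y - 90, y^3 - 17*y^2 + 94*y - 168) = y - 6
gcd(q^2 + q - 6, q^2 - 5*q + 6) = q - 2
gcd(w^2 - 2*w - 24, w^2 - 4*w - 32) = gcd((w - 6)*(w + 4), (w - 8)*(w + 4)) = w + 4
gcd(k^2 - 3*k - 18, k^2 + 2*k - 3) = k + 3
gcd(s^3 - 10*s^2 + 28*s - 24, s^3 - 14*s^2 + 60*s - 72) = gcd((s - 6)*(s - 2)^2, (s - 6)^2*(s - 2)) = s^2 - 8*s + 12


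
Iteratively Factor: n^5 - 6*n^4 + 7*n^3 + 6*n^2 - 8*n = (n + 1)*(n^4 - 7*n^3 + 14*n^2 - 8*n) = (n - 1)*(n + 1)*(n^3 - 6*n^2 + 8*n) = (n - 2)*(n - 1)*(n + 1)*(n^2 - 4*n) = (n - 4)*(n - 2)*(n - 1)*(n + 1)*(n)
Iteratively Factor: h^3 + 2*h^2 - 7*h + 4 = (h - 1)*(h^2 + 3*h - 4) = (h - 1)^2*(h + 4)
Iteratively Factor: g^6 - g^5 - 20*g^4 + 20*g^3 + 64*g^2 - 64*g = (g)*(g^5 - g^4 - 20*g^3 + 20*g^2 + 64*g - 64) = g*(g - 1)*(g^4 - 20*g^2 + 64) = g*(g - 4)*(g - 1)*(g^3 + 4*g^2 - 4*g - 16) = g*(g - 4)*(g - 1)*(g + 2)*(g^2 + 2*g - 8) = g*(g - 4)*(g - 2)*(g - 1)*(g + 2)*(g + 4)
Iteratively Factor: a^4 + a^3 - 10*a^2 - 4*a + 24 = (a - 2)*(a^3 + 3*a^2 - 4*a - 12) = (a - 2)*(a + 3)*(a^2 - 4) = (a - 2)*(a + 2)*(a + 3)*(a - 2)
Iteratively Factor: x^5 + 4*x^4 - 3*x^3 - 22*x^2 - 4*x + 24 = (x - 2)*(x^4 + 6*x^3 + 9*x^2 - 4*x - 12) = (x - 2)*(x + 2)*(x^3 + 4*x^2 + x - 6) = (x - 2)*(x + 2)^2*(x^2 + 2*x - 3) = (x - 2)*(x - 1)*(x + 2)^2*(x + 3)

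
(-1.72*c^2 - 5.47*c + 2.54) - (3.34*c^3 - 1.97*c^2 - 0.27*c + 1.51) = -3.34*c^3 + 0.25*c^2 - 5.2*c + 1.03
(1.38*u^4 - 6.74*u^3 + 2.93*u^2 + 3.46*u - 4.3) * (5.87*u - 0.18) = 8.1006*u^5 - 39.8122*u^4 + 18.4123*u^3 + 19.7828*u^2 - 25.8638*u + 0.774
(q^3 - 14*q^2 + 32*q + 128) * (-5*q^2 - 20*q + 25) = -5*q^5 + 50*q^4 + 145*q^3 - 1630*q^2 - 1760*q + 3200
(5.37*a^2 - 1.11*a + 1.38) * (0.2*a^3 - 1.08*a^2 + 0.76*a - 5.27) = 1.074*a^5 - 6.0216*a^4 + 5.556*a^3 - 30.6339*a^2 + 6.8985*a - 7.2726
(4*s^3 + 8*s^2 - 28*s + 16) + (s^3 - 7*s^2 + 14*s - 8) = 5*s^3 + s^2 - 14*s + 8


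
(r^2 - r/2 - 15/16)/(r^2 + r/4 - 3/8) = (4*r - 5)/(2*(2*r - 1))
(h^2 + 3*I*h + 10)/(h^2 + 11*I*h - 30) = (h - 2*I)/(h + 6*I)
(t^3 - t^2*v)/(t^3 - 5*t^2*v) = (t - v)/(t - 5*v)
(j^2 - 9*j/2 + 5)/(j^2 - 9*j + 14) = (j - 5/2)/(j - 7)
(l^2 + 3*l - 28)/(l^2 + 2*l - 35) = (l - 4)/(l - 5)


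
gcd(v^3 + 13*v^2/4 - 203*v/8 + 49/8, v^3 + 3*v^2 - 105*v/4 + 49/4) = v^2 + 7*v/2 - 49/2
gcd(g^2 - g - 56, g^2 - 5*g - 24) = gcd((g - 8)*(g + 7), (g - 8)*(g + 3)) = g - 8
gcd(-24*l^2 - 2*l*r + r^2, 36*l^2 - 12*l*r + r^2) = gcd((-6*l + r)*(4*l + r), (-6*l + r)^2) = -6*l + r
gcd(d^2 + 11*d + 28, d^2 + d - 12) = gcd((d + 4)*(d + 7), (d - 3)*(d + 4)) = d + 4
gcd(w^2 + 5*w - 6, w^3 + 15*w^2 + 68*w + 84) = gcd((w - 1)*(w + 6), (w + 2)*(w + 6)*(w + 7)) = w + 6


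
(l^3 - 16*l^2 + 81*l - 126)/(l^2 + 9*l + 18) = (l^3 - 16*l^2 + 81*l - 126)/(l^2 + 9*l + 18)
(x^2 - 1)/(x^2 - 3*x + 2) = (x + 1)/(x - 2)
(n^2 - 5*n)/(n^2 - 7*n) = (n - 5)/(n - 7)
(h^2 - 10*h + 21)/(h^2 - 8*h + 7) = (h - 3)/(h - 1)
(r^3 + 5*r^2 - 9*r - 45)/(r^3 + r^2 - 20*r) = (r^2 - 9)/(r*(r - 4))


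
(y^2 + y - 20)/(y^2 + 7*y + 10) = (y - 4)/(y + 2)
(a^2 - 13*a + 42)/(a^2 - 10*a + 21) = (a - 6)/(a - 3)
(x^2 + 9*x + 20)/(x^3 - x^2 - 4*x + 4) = (x^2 + 9*x + 20)/(x^3 - x^2 - 4*x + 4)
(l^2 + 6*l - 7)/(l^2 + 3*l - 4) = (l + 7)/(l + 4)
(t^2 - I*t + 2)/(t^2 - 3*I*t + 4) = (t - 2*I)/(t - 4*I)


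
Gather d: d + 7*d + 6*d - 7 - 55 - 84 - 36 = 14*d - 182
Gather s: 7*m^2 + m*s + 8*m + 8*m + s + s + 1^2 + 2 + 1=7*m^2 + 16*m + s*(m + 2) + 4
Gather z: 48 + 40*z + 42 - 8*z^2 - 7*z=-8*z^2 + 33*z + 90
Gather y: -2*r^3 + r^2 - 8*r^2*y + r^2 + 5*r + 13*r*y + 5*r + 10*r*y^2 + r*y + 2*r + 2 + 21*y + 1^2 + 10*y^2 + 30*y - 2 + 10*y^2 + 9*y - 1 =-2*r^3 + 2*r^2 + 12*r + y^2*(10*r + 20) + y*(-8*r^2 + 14*r + 60)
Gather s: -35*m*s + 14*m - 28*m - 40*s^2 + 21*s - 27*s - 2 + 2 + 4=-14*m - 40*s^2 + s*(-35*m - 6) + 4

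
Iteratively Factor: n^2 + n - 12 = (n - 3)*(n + 4)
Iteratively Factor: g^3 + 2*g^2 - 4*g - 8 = (g + 2)*(g^2 - 4) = (g - 2)*(g + 2)*(g + 2)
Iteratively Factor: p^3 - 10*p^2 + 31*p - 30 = (p - 2)*(p^2 - 8*p + 15) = (p - 5)*(p - 2)*(p - 3)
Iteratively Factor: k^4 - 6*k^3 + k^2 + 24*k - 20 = (k + 2)*(k^3 - 8*k^2 + 17*k - 10) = (k - 2)*(k + 2)*(k^2 - 6*k + 5) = (k - 2)*(k - 1)*(k + 2)*(k - 5)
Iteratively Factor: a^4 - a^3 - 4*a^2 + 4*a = (a - 2)*(a^3 + a^2 - 2*a) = (a - 2)*(a + 2)*(a^2 - a) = a*(a - 2)*(a + 2)*(a - 1)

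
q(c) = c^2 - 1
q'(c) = 2*c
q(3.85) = 13.82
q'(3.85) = 7.70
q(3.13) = 8.80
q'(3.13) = 6.26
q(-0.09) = -0.99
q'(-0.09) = -0.18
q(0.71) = -0.50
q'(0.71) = 1.42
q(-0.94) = -0.12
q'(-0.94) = -1.88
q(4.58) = 19.98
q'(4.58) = 9.16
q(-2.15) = 3.62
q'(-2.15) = -4.30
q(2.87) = 7.24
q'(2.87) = 5.74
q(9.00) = 80.00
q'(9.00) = 18.00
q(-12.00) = 143.00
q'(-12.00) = -24.00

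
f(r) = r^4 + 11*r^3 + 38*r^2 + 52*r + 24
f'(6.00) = 2560.00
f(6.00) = 5376.00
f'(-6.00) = -80.00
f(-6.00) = 0.00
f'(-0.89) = 7.68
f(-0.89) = 0.69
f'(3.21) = 768.30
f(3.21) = 1052.49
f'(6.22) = 2764.00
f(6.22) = 5961.45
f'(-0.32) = 30.93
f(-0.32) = 10.90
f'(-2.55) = 6.46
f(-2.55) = -1.62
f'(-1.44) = -0.96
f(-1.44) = -0.63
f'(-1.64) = -1.53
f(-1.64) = -0.36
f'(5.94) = 2506.14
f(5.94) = 5224.02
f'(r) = 4*r^3 + 33*r^2 + 76*r + 52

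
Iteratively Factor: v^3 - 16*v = (v - 4)*(v^2 + 4*v) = v*(v - 4)*(v + 4)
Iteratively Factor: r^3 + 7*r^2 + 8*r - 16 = (r + 4)*(r^2 + 3*r - 4) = (r - 1)*(r + 4)*(r + 4)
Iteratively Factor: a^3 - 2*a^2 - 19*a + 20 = (a - 5)*(a^2 + 3*a - 4) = (a - 5)*(a - 1)*(a + 4)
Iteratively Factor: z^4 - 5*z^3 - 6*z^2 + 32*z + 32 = (z - 4)*(z^3 - z^2 - 10*z - 8) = (z - 4)^2*(z^2 + 3*z + 2) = (z - 4)^2*(z + 2)*(z + 1)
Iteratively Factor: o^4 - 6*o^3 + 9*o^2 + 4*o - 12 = (o - 2)*(o^3 - 4*o^2 + o + 6) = (o - 3)*(o - 2)*(o^2 - o - 2) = (o - 3)*(o - 2)^2*(o + 1)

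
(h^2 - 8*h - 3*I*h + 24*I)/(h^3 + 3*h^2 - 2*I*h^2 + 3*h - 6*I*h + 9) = (h - 8)/(h^2 + h*(3 + I) + 3*I)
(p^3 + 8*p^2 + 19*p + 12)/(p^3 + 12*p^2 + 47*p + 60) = (p + 1)/(p + 5)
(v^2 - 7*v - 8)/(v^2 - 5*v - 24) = (v + 1)/(v + 3)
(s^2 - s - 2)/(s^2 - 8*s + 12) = (s + 1)/(s - 6)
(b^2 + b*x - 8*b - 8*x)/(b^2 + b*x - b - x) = (b - 8)/(b - 1)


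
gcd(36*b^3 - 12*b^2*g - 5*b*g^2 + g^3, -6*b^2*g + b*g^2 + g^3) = 6*b^2 - b*g - g^2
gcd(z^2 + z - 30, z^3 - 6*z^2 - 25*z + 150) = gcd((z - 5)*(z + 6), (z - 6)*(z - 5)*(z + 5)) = z - 5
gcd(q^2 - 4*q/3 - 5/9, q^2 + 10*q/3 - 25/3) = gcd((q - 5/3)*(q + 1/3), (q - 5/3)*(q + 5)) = q - 5/3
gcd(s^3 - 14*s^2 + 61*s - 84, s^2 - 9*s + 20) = s - 4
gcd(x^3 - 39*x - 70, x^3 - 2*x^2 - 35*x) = x^2 - 2*x - 35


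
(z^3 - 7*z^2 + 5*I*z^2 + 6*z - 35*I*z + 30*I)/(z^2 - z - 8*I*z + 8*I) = (z^2 + z*(-6 + 5*I) - 30*I)/(z - 8*I)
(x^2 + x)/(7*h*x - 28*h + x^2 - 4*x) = x*(x + 1)/(7*h*x - 28*h + x^2 - 4*x)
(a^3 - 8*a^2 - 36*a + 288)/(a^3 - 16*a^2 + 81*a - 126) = (a^2 - 2*a - 48)/(a^2 - 10*a + 21)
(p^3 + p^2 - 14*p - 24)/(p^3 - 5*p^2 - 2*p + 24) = (p + 3)/(p - 3)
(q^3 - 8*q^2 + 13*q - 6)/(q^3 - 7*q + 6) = (q^2 - 7*q + 6)/(q^2 + q - 6)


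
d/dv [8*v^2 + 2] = 16*v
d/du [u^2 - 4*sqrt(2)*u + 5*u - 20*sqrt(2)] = 2*u - 4*sqrt(2) + 5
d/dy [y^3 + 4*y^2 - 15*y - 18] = 3*y^2 + 8*y - 15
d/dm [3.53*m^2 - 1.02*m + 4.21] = 7.06*m - 1.02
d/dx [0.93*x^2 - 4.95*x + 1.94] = 1.86*x - 4.95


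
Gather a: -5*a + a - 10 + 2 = -4*a - 8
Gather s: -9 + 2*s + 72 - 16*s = 63 - 14*s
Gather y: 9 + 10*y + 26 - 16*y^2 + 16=-16*y^2 + 10*y + 51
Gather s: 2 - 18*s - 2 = -18*s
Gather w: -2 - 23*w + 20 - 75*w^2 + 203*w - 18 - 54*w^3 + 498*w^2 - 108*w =-54*w^3 + 423*w^2 + 72*w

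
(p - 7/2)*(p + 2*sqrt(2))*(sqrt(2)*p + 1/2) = sqrt(2)*p^3 - 7*sqrt(2)*p^2/2 + 9*p^2/2 - 63*p/4 + sqrt(2)*p - 7*sqrt(2)/2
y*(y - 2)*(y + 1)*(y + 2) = y^4 + y^3 - 4*y^2 - 4*y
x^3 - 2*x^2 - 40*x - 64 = (x - 8)*(x + 2)*(x + 4)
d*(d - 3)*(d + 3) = d^3 - 9*d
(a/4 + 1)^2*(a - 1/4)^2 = a^4/16 + 15*a^3/32 + 193*a^2/256 - 15*a/32 + 1/16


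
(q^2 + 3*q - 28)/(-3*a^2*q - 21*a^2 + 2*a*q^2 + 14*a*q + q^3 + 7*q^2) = (q - 4)/(-3*a^2 + 2*a*q + q^2)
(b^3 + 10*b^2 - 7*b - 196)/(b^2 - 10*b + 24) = (b^2 + 14*b + 49)/(b - 6)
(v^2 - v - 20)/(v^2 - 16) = (v - 5)/(v - 4)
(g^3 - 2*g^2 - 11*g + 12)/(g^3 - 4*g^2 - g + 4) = (g + 3)/(g + 1)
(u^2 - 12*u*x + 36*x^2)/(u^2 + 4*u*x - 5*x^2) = (u^2 - 12*u*x + 36*x^2)/(u^2 + 4*u*x - 5*x^2)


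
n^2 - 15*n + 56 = (n - 8)*(n - 7)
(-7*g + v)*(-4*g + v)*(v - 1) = 28*g^2*v - 28*g^2 - 11*g*v^2 + 11*g*v + v^3 - v^2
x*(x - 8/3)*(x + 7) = x^3 + 13*x^2/3 - 56*x/3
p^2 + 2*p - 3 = (p - 1)*(p + 3)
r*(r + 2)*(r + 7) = r^3 + 9*r^2 + 14*r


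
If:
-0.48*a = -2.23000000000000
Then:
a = 4.65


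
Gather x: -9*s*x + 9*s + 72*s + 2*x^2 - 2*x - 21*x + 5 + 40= 81*s + 2*x^2 + x*(-9*s - 23) + 45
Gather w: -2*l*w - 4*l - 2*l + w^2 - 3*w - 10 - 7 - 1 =-6*l + w^2 + w*(-2*l - 3) - 18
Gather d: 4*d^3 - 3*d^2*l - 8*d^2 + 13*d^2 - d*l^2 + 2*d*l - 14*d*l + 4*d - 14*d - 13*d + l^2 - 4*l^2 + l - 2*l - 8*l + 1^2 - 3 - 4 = 4*d^3 + d^2*(5 - 3*l) + d*(-l^2 - 12*l - 23) - 3*l^2 - 9*l - 6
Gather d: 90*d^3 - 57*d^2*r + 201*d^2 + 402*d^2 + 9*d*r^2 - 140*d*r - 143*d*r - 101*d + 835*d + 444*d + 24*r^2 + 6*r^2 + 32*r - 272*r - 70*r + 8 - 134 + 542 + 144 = 90*d^3 + d^2*(603 - 57*r) + d*(9*r^2 - 283*r + 1178) + 30*r^2 - 310*r + 560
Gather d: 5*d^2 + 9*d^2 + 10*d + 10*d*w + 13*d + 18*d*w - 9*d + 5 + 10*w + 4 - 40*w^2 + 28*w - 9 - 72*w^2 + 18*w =14*d^2 + d*(28*w + 14) - 112*w^2 + 56*w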